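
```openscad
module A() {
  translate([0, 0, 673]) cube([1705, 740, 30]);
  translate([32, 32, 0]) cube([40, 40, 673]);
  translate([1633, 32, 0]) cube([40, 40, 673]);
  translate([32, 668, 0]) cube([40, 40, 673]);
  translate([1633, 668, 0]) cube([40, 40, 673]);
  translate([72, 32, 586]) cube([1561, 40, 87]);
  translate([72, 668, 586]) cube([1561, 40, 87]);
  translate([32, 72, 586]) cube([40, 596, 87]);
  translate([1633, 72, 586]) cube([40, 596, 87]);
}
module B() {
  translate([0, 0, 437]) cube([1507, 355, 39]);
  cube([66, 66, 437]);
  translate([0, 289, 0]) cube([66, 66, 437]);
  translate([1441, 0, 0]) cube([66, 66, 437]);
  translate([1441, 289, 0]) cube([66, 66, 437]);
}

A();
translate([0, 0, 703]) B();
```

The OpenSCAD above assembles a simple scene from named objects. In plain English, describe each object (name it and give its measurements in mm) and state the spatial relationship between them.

A is a table with a 1705×740 mm rectangular top, 30 mm thick, top surface at z = 703 mm, supported by four 40×40 mm square legs, each inset 32 mm from the nearest pair of top edges, running from the floor. Four apron rails, 40 mm thick and 87 mm tall, run between adjacent legs with their top edges flush with the underside of the top and their outer faces flush with the legs' outer faces.

B is a bench: a 1507×355 mm seat slab, 39 mm thick, top at z = 476 mm, on four 66×66 mm square legs flush with the seat corners and standing on z = 0.

The bench is on top of the table.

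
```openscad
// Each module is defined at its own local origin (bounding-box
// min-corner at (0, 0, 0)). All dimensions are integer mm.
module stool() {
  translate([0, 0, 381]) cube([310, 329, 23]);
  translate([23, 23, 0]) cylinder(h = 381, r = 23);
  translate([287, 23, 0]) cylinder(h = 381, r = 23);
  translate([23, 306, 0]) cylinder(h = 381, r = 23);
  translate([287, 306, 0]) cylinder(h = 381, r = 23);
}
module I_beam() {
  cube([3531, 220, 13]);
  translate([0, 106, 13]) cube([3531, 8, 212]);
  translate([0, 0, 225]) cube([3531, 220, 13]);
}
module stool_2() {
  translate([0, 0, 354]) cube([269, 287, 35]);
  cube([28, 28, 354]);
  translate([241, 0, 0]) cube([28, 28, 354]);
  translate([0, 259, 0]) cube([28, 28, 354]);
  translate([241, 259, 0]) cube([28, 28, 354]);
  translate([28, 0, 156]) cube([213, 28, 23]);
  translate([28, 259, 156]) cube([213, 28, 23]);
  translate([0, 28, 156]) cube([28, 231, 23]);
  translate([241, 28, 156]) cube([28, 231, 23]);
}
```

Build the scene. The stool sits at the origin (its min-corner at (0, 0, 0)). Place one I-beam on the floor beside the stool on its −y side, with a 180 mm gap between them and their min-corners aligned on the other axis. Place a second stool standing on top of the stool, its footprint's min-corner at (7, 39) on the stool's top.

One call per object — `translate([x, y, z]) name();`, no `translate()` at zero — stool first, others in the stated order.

stool();
translate([0, -400, 0]) I_beam();
translate([7, 39, 404]) stool_2();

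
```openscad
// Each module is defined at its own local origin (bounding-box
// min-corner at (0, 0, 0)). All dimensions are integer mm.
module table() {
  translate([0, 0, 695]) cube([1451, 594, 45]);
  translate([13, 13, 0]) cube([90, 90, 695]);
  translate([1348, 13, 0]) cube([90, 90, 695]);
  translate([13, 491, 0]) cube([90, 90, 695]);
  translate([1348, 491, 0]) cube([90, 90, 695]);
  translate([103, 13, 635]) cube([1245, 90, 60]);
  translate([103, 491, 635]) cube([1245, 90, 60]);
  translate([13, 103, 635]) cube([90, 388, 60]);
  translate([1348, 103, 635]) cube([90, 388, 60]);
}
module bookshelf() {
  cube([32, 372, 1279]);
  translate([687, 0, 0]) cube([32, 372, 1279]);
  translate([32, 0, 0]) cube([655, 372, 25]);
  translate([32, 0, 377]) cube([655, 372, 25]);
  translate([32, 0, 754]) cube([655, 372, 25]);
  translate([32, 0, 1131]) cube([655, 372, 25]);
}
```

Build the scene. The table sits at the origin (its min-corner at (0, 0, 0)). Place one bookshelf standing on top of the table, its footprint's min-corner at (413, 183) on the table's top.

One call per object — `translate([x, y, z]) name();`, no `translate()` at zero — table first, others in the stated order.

table();
translate([413, 183, 740]) bookshelf();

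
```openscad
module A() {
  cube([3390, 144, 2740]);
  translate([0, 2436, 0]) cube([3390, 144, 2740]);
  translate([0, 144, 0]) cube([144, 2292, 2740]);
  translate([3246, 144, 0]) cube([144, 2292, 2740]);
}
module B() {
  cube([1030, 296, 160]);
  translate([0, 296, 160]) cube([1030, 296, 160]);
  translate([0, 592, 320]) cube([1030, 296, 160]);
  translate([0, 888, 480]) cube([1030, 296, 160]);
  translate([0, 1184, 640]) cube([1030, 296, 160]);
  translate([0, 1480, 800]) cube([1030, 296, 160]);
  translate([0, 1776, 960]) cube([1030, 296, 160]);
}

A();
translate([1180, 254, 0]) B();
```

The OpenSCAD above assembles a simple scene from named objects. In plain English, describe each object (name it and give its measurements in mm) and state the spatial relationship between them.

A is a box-shaped house frame (walls only): outside footprint 3390×2580 mm, wall height 2740 mm, wall thickness 144 mm. The two y-facing walls run the full x-width; the two x-facing walls fit between the inner faces of the y-facing walls.

B is a straight staircase of 7 solid steps. Each step is 1030 mm wide (x), 296 mm deep (y, the going) and 160 mm tall (the rise). The first step rests on the floor; each subsequent step sits one going further in +y and one rise higher in +z, directly behind and above the previous step with no overlap.

The staircase sits inside the house frame, centred.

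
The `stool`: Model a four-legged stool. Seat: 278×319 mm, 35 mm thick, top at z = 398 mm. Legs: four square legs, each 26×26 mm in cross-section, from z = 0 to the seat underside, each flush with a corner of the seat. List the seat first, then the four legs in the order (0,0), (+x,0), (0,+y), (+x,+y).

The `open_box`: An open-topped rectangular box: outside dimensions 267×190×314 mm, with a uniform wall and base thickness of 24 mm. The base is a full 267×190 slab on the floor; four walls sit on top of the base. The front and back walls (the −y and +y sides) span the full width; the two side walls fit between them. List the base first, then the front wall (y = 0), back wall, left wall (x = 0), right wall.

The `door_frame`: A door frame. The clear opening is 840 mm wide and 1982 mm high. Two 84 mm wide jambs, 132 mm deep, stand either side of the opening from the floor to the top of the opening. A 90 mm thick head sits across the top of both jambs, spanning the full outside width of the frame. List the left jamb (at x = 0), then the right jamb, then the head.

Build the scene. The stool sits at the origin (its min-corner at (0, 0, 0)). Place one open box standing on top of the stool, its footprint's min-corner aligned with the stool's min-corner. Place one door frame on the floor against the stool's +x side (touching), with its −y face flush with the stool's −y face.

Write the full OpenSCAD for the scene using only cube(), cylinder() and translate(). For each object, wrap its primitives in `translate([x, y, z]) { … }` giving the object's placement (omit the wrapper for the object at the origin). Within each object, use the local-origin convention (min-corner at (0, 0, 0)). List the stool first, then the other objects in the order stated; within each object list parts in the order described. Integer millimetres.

translate([0, 0, 363]) cube([278, 319, 35]);
cube([26, 26, 363]);
translate([252, 0, 0]) cube([26, 26, 363]);
translate([0, 293, 0]) cube([26, 26, 363]);
translate([252, 293, 0]) cube([26, 26, 363]);
translate([0, 0, 398]) {
  cube([267, 190, 24]);
  translate([0, 0, 24]) cube([267, 24, 290]);
  translate([0, 166, 24]) cube([267, 24, 290]);
  translate([0, 24, 24]) cube([24, 142, 290]);
  translate([243, 24, 24]) cube([24, 142, 290]);
}
translate([278, 0, 0]) {
  cube([84, 132, 1982]);
  translate([924, 0, 0]) cube([84, 132, 1982]);
  translate([0, 0, 1982]) cube([1008, 132, 90]);
}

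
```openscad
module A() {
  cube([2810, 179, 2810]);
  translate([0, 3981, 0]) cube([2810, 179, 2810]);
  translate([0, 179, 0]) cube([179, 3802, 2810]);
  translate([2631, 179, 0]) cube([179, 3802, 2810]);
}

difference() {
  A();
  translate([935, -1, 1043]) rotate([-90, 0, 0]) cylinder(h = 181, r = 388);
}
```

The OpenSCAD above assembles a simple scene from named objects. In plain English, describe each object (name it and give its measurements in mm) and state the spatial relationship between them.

A is a box-shaped house frame (walls only): outside footprint 2810×4160 mm, wall height 2810 mm, wall thickness 179 mm. The two y-facing walls run the full x-width; the two x-facing walls fit between the inner faces of the y-facing walls.

The house frame has a circular hole of radius 388 mm through its front wall, centred at (x = 935, z = 1043).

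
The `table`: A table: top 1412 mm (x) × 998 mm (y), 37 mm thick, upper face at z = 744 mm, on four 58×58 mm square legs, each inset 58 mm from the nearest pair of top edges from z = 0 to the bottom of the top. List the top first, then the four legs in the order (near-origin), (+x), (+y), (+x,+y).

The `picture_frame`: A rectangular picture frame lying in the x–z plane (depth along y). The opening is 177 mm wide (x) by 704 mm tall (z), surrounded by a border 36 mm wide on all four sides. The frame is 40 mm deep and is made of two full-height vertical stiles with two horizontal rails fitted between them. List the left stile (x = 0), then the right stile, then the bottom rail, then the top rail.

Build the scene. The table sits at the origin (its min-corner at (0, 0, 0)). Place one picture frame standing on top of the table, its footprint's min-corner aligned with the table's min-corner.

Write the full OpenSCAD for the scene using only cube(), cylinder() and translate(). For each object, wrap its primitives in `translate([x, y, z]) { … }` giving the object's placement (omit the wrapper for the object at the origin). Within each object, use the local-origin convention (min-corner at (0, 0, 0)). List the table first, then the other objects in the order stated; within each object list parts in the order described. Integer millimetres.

translate([0, 0, 707]) cube([1412, 998, 37]);
translate([58, 58, 0]) cube([58, 58, 707]);
translate([1296, 58, 0]) cube([58, 58, 707]);
translate([58, 882, 0]) cube([58, 58, 707]);
translate([1296, 882, 0]) cube([58, 58, 707]);
translate([0, 0, 744]) {
  cube([36, 40, 776]);
  translate([213, 0, 0]) cube([36, 40, 776]);
  translate([36, 0, 0]) cube([177, 40, 36]);
  translate([36, 0, 740]) cube([177, 40, 36]);
}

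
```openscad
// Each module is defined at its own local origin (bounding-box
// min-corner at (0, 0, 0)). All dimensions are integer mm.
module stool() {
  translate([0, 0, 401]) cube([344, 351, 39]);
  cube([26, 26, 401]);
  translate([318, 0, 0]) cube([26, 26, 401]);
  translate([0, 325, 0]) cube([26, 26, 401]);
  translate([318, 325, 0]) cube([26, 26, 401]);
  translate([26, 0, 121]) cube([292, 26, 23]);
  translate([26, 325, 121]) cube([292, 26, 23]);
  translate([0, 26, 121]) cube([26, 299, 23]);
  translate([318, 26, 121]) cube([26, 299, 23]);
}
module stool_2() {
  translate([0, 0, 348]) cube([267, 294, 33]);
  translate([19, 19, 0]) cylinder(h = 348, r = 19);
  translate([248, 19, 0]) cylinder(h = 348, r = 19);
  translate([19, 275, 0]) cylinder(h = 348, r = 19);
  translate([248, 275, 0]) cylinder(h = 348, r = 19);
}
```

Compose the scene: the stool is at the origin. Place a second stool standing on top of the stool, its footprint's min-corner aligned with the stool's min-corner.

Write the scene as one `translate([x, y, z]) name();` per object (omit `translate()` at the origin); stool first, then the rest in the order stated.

stool();
translate([0, 0, 440]) stool_2();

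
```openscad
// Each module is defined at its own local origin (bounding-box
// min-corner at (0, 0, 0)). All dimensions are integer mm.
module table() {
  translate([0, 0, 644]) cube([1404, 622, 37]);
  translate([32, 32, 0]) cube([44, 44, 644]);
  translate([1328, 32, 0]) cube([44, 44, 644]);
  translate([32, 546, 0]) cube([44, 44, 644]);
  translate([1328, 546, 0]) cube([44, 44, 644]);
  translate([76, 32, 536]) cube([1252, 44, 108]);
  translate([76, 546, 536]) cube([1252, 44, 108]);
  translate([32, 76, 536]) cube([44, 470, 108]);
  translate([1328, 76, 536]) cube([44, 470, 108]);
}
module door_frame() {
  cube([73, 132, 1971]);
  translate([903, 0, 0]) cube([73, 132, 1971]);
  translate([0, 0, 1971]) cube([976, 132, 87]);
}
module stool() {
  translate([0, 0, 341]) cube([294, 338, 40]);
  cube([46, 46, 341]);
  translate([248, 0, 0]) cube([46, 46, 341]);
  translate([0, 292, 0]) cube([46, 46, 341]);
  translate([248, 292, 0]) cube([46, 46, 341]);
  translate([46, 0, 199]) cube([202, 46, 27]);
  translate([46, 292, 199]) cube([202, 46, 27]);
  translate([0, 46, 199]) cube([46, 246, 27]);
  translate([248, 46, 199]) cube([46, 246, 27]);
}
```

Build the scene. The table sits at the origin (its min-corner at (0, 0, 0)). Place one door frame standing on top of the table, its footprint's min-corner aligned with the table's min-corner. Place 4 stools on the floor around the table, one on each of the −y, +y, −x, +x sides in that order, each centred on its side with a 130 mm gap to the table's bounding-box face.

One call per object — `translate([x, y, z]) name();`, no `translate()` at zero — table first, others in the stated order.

table();
translate([0, 0, 681]) door_frame();
translate([555, -468, 0]) stool();
translate([555, 752, 0]) stool();
translate([-424, 142, 0]) stool();
translate([1534, 142, 0]) stool();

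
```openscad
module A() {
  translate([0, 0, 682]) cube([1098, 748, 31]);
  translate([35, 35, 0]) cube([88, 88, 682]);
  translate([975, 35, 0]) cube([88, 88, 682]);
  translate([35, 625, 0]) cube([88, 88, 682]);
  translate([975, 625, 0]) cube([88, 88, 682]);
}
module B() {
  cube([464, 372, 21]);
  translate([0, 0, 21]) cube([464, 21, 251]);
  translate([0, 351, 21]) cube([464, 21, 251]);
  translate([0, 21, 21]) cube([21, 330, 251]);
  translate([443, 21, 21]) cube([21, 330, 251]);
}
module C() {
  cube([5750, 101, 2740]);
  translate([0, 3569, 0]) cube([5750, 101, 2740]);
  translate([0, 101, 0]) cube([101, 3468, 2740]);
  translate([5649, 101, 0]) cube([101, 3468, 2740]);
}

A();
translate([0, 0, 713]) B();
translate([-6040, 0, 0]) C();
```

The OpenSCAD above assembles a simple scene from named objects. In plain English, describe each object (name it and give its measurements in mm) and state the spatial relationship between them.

A is a table with a 1098×748 mm rectangular top, 31 mm thick, top surface at z = 713 mm, supported by four 88×88 mm square legs, each inset 35 mm from the nearest pair of top edges, running from the floor.

B is an open-topped rectangular box: outside dimensions 464×372×272 mm, with a uniform wall and base thickness of 21 mm. The base is a full 464×372 slab on the floor; four walls sit on top of the base. The front and back walls (the −y and +y sides) span the full width; the two side walls fit between them.

C is the wall frame of a small rectangular building: four walls, each 2740 mm tall and 101 mm thick, enclosing a footprint 5750 mm (x) by 3670 mm (y) outside-to-outside, with no floor or roof. The front and back walls (the −y and +y sides) span the full width; the two side walls fit between them.

The open box is on top of the table. The house frame is on the floor beside the table on its −x side.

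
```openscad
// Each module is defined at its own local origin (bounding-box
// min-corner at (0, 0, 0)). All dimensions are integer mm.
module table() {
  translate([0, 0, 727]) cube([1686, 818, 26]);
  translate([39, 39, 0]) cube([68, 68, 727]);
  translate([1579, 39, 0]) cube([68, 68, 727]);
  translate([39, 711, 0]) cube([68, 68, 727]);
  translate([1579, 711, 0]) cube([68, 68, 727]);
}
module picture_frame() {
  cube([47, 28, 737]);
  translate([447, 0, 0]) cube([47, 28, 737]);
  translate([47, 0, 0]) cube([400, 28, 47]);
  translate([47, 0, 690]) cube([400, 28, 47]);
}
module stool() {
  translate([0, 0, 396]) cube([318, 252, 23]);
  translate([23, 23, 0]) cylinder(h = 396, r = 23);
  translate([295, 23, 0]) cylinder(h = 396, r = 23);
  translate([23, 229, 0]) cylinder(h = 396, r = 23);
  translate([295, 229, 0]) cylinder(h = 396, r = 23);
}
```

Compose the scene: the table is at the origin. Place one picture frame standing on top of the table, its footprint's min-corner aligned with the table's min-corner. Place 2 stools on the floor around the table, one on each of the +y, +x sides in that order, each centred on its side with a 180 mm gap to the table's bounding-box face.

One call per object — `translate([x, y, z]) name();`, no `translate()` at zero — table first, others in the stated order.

table();
translate([0, 0, 753]) picture_frame();
translate([684, 998, 0]) stool();
translate([1866, 283, 0]) stool();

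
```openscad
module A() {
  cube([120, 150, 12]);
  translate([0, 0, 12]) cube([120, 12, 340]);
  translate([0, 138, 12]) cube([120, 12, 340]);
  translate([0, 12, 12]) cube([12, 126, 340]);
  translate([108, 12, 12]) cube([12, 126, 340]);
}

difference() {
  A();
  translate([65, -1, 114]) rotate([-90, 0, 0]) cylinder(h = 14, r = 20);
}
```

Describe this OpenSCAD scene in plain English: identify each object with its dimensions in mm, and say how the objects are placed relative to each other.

A is an open storage box with external size 120×150×352 mm and wall thickness 12 mm (the base is also 12 mm thick). The base covers the whole footprint; the four walls stand on the base, with the y-facing walls full-width and the x-facing walls fitting between their inner faces.

The open box has a circular hole of radius 20 mm through its front wall, centred at (x = 65, z = 114).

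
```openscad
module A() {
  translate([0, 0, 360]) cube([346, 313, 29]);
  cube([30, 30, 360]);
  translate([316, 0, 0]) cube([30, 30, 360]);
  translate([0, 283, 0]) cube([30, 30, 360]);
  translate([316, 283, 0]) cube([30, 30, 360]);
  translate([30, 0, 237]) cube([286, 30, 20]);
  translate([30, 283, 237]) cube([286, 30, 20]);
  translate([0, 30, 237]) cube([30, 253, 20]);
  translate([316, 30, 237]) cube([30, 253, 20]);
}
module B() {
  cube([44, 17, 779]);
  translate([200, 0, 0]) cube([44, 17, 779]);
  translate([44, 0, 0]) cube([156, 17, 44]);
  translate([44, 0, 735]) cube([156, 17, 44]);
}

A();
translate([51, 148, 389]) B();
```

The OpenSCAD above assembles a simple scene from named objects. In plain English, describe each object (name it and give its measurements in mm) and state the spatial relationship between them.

A is a four-legged stool. The seat is 346×313 mm, 29 mm thick, top at z = 389 mm. It stands on four square legs, each 30×30 mm in cross-section, from z = 0 to the seat underside, each flush with a corner of the seat. Four stretchers, 30 mm wide and 20 mm tall, connect adjacent legs with their undersides at z = 237 mm, each running between the inner faces of the legs it joins and aligned with the legs' outer faces on the other axis.

B is a picture frame with a 156×691 mm rectangular opening (x by z) and a uniform 44 mm border on every side. Frame depth is 17 mm along y. It is built from two vertical stiles running the full outside height and two horizontal rails spanning the gap between the stiles.

The picture frame is on top of the stool, centred.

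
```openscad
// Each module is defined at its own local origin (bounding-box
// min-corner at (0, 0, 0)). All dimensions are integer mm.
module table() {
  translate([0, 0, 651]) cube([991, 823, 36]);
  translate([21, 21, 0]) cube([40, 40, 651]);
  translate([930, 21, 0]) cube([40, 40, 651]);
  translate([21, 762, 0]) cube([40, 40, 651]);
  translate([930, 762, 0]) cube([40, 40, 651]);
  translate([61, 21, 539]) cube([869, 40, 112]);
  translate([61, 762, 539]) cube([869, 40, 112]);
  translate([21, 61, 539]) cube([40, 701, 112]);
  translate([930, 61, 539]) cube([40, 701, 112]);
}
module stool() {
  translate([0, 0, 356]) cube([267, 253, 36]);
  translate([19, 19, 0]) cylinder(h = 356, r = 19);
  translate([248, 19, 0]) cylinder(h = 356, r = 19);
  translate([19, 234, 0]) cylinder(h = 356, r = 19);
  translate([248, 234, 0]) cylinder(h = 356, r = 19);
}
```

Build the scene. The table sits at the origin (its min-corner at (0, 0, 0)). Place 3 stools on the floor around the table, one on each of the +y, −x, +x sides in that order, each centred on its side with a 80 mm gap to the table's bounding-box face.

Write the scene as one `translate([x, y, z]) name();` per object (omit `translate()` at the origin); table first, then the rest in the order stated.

table();
translate([362, 903, 0]) stool();
translate([-347, 285, 0]) stool();
translate([1071, 285, 0]) stool();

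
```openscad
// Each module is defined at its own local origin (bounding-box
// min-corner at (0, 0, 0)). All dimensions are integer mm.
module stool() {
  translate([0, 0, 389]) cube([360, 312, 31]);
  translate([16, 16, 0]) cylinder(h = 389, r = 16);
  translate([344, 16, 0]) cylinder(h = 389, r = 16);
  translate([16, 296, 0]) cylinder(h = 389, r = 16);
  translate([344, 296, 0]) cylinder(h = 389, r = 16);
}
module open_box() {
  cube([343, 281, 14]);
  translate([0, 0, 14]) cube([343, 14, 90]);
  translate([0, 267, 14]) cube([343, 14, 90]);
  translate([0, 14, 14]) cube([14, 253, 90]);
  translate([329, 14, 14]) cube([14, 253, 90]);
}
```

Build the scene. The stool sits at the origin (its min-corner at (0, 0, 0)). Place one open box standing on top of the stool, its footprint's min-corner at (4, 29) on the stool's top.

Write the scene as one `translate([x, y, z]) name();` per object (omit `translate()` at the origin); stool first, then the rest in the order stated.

stool();
translate([4, 29, 420]) open_box();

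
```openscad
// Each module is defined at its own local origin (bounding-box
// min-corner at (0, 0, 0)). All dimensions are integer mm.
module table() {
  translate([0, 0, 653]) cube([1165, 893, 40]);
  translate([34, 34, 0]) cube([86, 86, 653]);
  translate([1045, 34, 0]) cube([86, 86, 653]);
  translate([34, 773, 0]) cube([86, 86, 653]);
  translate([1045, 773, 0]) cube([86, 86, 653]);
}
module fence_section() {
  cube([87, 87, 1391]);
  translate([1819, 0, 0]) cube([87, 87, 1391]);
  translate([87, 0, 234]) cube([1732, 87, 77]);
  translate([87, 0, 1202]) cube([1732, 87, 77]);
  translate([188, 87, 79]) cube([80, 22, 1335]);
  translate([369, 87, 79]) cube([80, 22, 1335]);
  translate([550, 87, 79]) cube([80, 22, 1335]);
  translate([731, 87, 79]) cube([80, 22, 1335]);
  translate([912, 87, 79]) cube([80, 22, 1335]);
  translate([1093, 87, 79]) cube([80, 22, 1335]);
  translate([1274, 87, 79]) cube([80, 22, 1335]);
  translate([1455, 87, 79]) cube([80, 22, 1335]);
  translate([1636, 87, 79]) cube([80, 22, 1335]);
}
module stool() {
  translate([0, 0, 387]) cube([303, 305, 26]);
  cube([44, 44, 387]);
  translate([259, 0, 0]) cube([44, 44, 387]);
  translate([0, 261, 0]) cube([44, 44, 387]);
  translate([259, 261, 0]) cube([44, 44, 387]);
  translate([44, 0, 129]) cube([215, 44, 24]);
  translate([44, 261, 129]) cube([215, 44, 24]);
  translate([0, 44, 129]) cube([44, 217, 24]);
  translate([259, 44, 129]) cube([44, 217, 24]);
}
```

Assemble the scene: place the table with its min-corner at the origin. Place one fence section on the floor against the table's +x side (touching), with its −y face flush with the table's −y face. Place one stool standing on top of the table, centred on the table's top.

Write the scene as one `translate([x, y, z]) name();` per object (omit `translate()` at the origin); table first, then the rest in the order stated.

table();
translate([1165, 0, 0]) fence_section();
translate([431, 294, 693]) stool();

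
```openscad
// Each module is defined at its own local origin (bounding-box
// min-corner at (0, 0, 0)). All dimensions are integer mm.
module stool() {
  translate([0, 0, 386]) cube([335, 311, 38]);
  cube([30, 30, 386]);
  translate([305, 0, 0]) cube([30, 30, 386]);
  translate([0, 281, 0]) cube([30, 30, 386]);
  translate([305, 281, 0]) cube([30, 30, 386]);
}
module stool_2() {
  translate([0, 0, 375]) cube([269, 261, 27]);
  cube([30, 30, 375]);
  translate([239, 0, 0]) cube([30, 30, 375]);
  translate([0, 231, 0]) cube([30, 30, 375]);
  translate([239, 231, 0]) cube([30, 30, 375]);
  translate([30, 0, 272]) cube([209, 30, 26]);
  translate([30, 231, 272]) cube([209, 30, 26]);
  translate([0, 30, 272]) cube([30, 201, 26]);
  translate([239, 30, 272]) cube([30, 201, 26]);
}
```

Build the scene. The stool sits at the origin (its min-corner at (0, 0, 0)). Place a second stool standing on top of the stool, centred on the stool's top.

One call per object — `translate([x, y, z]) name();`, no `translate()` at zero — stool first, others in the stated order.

stool();
translate([33, 25, 424]) stool_2();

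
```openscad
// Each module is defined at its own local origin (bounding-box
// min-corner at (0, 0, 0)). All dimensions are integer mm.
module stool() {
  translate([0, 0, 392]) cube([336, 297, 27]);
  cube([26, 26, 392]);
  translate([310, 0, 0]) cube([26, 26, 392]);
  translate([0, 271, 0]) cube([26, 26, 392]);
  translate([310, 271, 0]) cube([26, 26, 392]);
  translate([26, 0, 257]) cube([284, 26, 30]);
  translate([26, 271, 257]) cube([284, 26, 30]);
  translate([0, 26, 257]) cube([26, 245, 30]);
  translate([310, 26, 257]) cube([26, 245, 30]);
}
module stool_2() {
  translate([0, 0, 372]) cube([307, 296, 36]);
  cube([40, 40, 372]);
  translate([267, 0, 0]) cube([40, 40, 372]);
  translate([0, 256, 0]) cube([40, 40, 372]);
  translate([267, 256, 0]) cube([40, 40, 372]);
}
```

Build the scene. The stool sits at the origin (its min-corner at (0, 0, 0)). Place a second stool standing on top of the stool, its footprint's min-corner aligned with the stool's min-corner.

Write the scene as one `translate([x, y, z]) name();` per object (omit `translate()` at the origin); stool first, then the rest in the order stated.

stool();
translate([0, 0, 419]) stool_2();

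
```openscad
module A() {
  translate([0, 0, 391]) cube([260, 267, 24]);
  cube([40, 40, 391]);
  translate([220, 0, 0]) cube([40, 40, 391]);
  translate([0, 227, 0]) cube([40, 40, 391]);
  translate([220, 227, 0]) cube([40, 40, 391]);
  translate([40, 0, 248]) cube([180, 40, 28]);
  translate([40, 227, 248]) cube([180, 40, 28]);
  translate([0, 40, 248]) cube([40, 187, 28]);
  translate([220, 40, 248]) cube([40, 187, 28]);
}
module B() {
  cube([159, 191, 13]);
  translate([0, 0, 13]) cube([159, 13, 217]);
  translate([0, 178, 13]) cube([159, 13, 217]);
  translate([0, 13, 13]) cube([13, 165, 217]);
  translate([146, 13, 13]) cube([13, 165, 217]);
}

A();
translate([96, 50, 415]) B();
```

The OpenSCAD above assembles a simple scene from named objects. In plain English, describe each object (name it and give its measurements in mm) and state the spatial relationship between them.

A is a four-legged stool. The seat is a 260×267×24 mm slab whose top surface is at z = 415 mm; four square legs, each 40×40 mm in cross-section, run from the floor (z = 0) to the underside of the seat, each flush with a corner of the seat. Four stretchers, 40 mm wide and 28 mm tall, connect adjacent legs with their undersides at z = 248 mm, each running between the inner faces of the legs it joins and aligned with the legs' outer faces on the other axis.

B is an open storage box with external size 159×191×230 mm and wall thickness 13 mm (the base is also 13 mm thick). The base covers the whole footprint; the four walls stand on the base, with the y-facing walls full-width and the x-facing walls fitting between their inner faces.

The open box is on top of the stool.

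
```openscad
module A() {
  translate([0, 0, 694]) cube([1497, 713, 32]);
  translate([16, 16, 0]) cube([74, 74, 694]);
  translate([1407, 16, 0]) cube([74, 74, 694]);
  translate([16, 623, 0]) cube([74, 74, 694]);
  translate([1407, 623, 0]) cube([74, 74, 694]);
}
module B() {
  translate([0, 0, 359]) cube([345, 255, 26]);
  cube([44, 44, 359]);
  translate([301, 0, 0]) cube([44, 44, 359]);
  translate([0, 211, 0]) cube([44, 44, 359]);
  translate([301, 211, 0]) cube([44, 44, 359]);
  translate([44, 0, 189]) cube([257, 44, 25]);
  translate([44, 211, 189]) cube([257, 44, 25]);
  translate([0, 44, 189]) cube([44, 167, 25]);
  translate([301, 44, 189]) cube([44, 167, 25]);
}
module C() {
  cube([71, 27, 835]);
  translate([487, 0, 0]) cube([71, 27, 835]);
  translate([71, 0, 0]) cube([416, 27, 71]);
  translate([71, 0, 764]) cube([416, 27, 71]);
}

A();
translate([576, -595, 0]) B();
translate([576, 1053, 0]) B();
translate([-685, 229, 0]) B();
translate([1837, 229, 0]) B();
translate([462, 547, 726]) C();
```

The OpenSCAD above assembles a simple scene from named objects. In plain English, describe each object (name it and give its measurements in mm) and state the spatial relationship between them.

A is a rectangular dining table. The top is 1497×713×32 mm with its upper surface at z = 726 mm. It stands on four 74×74 mm square legs, each inset 16 mm from the nearest pair of top edges, running from the floor to the underside of the top.

B is a simple wooden stool: a rectangular seat 345 mm (x) by 255 mm (y), 26 mm thick, top face at z = 385 mm, on four square legs, each 44×44 mm in cross-section. The legs rest on z = 0, each flush with a corner of the seat. Four stretchers, 44 mm wide and 25 mm tall, connect adjacent legs with their undersides at z = 189 mm, each running between the inner faces of the legs it joins and aligned with the legs' outer faces on the other axis.

C is a rectangular picture frame lying in the x–z plane (depth along y). The opening is 416 mm wide (x) by 693 mm tall (z), surrounded by a border 71 mm wide on all four sides. The frame is 27 mm deep and is made of two full-height vertical stiles with two horizontal rails fitted between them.

Four stools sit around the table at the −y, +y, −x, +x sides. The picture frame is on top of the table.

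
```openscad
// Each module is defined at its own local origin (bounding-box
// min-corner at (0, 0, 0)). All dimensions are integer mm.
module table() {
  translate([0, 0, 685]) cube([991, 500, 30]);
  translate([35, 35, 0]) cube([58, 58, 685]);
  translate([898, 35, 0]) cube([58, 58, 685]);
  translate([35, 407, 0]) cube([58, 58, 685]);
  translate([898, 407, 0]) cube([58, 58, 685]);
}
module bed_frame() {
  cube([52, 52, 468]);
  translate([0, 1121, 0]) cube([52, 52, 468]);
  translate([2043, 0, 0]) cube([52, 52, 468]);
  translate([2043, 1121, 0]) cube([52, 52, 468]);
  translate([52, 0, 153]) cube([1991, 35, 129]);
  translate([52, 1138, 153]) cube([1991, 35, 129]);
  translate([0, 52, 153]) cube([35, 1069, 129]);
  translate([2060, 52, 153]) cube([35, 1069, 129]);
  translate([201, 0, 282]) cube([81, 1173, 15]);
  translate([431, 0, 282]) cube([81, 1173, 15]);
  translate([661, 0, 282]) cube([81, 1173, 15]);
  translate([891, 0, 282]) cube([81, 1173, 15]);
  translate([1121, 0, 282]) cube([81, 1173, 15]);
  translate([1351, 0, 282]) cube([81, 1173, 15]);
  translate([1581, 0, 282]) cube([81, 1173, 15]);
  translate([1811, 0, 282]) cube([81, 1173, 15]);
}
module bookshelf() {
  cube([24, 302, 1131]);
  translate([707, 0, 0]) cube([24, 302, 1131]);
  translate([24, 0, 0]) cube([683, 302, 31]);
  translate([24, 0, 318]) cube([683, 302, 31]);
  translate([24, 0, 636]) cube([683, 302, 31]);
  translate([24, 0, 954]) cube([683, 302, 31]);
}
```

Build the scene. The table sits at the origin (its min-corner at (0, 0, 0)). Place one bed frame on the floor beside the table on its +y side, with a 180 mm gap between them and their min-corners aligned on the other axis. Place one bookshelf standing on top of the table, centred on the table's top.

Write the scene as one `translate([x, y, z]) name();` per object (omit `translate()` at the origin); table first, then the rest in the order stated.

table();
translate([0, 680, 0]) bed_frame();
translate([130, 99, 715]) bookshelf();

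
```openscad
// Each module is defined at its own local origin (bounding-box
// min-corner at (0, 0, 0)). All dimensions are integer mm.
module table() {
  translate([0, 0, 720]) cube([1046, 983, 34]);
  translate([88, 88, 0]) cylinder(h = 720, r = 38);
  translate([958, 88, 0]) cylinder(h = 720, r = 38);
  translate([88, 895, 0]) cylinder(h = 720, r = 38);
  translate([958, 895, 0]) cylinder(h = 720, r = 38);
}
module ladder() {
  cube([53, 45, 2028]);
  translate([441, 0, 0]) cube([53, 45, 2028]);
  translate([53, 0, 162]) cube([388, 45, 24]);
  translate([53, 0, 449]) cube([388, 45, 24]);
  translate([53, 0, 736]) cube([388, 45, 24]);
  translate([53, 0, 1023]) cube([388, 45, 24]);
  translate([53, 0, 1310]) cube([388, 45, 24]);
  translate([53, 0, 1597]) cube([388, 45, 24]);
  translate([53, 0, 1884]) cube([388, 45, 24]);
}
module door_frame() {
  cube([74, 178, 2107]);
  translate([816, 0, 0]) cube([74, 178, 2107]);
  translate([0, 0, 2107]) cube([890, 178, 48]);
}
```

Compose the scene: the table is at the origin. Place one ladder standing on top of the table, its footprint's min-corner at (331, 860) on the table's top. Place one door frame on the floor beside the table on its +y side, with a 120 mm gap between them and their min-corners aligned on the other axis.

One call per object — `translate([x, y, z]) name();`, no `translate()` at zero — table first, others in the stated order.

table();
translate([331, 860, 754]) ladder();
translate([0, 1103, 0]) door_frame();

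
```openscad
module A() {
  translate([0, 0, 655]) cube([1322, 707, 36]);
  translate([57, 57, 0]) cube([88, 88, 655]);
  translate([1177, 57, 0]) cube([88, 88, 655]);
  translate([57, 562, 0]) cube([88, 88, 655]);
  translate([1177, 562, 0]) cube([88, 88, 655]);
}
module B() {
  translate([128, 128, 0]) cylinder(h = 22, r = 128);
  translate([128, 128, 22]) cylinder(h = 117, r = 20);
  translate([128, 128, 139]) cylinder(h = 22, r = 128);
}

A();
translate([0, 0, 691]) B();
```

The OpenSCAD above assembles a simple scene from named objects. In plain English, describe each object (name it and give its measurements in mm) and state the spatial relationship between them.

A is a table with a 1322×707 mm rectangular top, 36 mm thick, top surface at z = 691 mm, supported by four 88×88 mm square legs, each inset 57 mm from the nearest pair of top edges, running from the floor.

B is a spool: two coaxial disc flanges of radius 128 mm and thickness 22 mm, joined by a core cylinder of radius 20 mm and height 117 mm. The lower flange rests on z = 0 and the three cylinders share a vertical axis.

The spool is on top of the table.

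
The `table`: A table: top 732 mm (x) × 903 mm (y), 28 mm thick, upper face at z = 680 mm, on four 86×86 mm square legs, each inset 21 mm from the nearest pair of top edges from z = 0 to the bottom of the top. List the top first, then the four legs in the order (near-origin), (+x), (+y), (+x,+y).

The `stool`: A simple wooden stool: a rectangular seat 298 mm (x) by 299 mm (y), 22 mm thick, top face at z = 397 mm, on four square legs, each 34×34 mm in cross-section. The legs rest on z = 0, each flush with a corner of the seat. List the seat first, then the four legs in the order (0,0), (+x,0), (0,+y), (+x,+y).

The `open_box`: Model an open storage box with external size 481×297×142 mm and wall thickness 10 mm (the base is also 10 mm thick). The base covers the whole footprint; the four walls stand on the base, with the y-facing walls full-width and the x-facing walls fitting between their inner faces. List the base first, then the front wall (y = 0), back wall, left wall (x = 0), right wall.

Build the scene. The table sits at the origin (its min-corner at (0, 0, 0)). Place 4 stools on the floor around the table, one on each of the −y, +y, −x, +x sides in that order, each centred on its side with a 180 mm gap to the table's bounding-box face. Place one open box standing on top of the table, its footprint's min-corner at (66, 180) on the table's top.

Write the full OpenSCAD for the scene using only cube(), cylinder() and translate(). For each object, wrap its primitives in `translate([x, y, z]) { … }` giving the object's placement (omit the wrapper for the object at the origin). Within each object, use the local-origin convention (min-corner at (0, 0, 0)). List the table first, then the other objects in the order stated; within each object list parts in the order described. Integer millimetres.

translate([0, 0, 652]) cube([732, 903, 28]);
translate([21, 21, 0]) cube([86, 86, 652]);
translate([625, 21, 0]) cube([86, 86, 652]);
translate([21, 796, 0]) cube([86, 86, 652]);
translate([625, 796, 0]) cube([86, 86, 652]);
translate([217, -479, 0]) {
  translate([0, 0, 375]) cube([298, 299, 22]);
  cube([34, 34, 375]);
  translate([264, 0, 0]) cube([34, 34, 375]);
  translate([0, 265, 0]) cube([34, 34, 375]);
  translate([264, 265, 0]) cube([34, 34, 375]);
}
translate([217, 1083, 0]) {
  translate([0, 0, 375]) cube([298, 299, 22]);
  cube([34, 34, 375]);
  translate([264, 0, 0]) cube([34, 34, 375]);
  translate([0, 265, 0]) cube([34, 34, 375]);
  translate([264, 265, 0]) cube([34, 34, 375]);
}
translate([-478, 302, 0]) {
  translate([0, 0, 375]) cube([298, 299, 22]);
  cube([34, 34, 375]);
  translate([264, 0, 0]) cube([34, 34, 375]);
  translate([0, 265, 0]) cube([34, 34, 375]);
  translate([264, 265, 0]) cube([34, 34, 375]);
}
translate([912, 302, 0]) {
  translate([0, 0, 375]) cube([298, 299, 22]);
  cube([34, 34, 375]);
  translate([264, 0, 0]) cube([34, 34, 375]);
  translate([0, 265, 0]) cube([34, 34, 375]);
  translate([264, 265, 0]) cube([34, 34, 375]);
}
translate([66, 180, 680]) {
  cube([481, 297, 10]);
  translate([0, 0, 10]) cube([481, 10, 132]);
  translate([0, 287, 10]) cube([481, 10, 132]);
  translate([0, 10, 10]) cube([10, 277, 132]);
  translate([471, 10, 10]) cube([10, 277, 132]);
}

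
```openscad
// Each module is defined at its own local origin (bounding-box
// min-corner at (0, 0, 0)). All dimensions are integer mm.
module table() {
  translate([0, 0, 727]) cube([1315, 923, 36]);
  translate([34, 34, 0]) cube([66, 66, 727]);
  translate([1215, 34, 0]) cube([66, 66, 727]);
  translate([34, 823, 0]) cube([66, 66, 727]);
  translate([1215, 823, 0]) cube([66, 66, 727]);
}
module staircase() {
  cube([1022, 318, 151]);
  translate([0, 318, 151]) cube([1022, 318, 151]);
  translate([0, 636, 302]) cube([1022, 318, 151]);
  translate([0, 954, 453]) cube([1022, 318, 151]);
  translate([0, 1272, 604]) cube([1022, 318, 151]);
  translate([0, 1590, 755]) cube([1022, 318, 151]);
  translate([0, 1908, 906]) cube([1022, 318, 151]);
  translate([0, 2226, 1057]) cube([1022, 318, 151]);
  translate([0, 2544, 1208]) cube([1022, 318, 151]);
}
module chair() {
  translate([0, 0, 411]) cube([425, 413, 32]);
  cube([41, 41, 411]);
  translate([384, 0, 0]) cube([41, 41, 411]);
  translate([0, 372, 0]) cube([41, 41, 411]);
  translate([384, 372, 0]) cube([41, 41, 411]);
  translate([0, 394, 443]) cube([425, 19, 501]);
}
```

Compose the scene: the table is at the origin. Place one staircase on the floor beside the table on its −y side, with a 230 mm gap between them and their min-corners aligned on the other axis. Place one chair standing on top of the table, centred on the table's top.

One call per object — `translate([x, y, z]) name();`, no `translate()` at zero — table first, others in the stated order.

table();
translate([0, -3092, 0]) staircase();
translate([445, 255, 763]) chair();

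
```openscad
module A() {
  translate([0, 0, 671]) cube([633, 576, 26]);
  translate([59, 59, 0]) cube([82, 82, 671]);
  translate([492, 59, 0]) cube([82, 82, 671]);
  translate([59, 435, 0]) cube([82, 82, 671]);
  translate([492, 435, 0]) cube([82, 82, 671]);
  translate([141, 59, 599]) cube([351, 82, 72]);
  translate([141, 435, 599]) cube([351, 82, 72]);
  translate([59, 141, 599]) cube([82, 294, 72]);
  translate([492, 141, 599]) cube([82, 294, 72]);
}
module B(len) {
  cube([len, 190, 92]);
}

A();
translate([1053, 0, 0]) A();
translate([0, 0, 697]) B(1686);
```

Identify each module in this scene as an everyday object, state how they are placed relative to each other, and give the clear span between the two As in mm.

A is a table. B is a beam. A beam spans the tops of two tables. The clear span between the two tables is 420 mm.

Second table starts at x = 1053; first ends at x = 633; clear span = 1053 − 633 = 420 mm.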